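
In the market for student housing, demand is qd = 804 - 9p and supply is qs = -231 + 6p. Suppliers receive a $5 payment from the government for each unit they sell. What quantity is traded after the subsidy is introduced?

q' = 201

Pre-subsidy: 804 - 9p = -231 + 6p gives p* = 69, q* = 183.
With the subsidy, sellers receive ps = pb + 5 for each unit, where pb is the price buyers pay.
Supply in terms of pb becomes qs = -231 + 6(pb + 5) = -201 + 6pb. Setting this equal to demand: 804 - 9pb = -201 + 6pb, so pb = 67.
Sellers receive ps = 67 + 5 = 72; q' = 804 − 9·67 = 201.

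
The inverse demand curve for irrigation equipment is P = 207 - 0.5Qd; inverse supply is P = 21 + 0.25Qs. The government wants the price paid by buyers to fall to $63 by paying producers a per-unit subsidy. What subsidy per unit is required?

At a buyer price of 63, quantity demanded is 414 − 2·63 = 288.
Sellers supply 288 only when they receive Ps = 21 + 0.25·288 = 93.
s = Ps − Pb = 93 − 63 = 30.

Required subsidy s = $30 per unit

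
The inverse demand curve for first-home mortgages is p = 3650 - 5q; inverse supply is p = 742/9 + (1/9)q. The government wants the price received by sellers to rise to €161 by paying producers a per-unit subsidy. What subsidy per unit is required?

Required subsidy s = €46 per unit

At a seller price of 161, quantity supplied is -742 + 9·161 = 707.
Buyers absorb 707 only when they pay pb = 3650 − 5·707 = 115.
s = ps − pb = 161 − 115 = 46.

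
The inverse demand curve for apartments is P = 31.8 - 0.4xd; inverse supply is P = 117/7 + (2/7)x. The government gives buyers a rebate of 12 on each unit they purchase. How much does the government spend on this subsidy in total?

Pre-subsidy: 31.8 - 0.4x = 117/7 + (2/7)x gives x* = 22 and P* = 23.
With the rebate, buyers effectively pay Pb = Ps − 12, where Ps is the price sellers receive.
On the curves, Pb = 31.8 - 0.4x and Ps = 117/7 + (2/7)x; the wedge Ps − Pb = 12 gives 117/7 + (2/7)x − (31.8 - 0.4x) = 12, so x' = 39.5.
Then Pb = 31.8 − 0.4·39.5 = 16 and Ps = 117/7 + (2/7)·39.5 = 28.
Government outlay = subsidy × quantity = 12 × 39.5 = 474.

Government cost = 474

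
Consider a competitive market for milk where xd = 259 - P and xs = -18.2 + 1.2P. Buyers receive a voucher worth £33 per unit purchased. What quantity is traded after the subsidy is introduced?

Pre-subsidy: 259 - P = -18.2 + 1.2P gives P* = 126, x* = 133.
With the rebate, buyers effectively pay Pb = Ps − 33, where Ps is the price sellers receive.
Demand in terms of Ps becomes xd = 259 − 1(Ps − 33) = 292 - Ps. Setting this equal to supply: 292 - Ps = -18.2 + 1.2Ps, so Ps = 141.
Buyers pay Pb = 141 − 33 = 108; x' = -18.2 + 1.2·141 = 151.

x' = 151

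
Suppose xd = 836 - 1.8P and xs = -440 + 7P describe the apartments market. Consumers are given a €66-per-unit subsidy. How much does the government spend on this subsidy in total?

Pre-subsidy: 836 - 1.8P = -440 + 7P gives P* = 145, x* = 575.
With the rebate, buyers effectively pay Pb = Ps − 66, where Ps is the price sellers receive.
Demand in terms of Ps becomes xd = 836 − 1.8(Ps − 66) = 954.8 - 1.8Ps. Setting this equal to supply: 954.8 - 1.8Ps = -440 + 7Ps, so Ps = 158.5.
Buyers pay Pb = 158.5 − 66 = 92.5; x' = -440 + 7·158.5 = 669.5.
Government outlay = subsidy × quantity = 66 × 669.5 = 44187.

Government cost = €44187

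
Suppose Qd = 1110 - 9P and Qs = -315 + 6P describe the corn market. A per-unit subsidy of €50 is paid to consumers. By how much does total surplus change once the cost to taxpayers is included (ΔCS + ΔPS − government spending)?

Net change in total surplus = -€4500

Pre-subsidy: 1110 - 9P = -315 + 6P gives P* = 95, Q* = 255.
With the rebate, buyers effectively pay Pb = Ps − 50, where Ps is the price sellers receive.
Demand in terms of Ps becomes Qd = 1110 − 9(Ps − 50) = 1560 - 9Ps. Setting this equal to supply: 1560 - 9Ps = -315 + 6Ps, so Ps = 125.
Buyers pay Pb = 125 − 50 = 75; Q' = -315 + 6·125 = 435.
ΔCS = ½(255 + 435)(95 − 75) = 6900; ΔPS = ½(255 + 435)(125 − 95) = 10350.
Government spending = 50 × 435 = 21750.
Net change = 6900 + 10350 − 21750 = -4500. The loss equals the DWL triangle ½·50·180.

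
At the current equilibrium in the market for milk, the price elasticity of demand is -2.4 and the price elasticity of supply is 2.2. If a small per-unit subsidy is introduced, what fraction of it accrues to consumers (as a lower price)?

Consumer share = 11/23

For a small subsidy around the equilibrium, the benefit split depends on the relative slopes, which at a point are proportional to the elasticities.
Buyer share = εs/(εs + |εd|) = 2.2/(2.2 + 2.4) = 11/23; seller share = |εd|/(εs + |εd|) = 12/23.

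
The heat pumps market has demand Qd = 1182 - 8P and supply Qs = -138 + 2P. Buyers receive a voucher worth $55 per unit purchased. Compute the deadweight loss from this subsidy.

Deadweight loss = $2420

Pre-subsidy: 1182 - 8P = -138 + 2P gives P* = 132, Q* = 126.
With the rebate, buyers effectively pay Pb = Ps − 55, where Ps is the price sellers receive.
Demand in terms of Ps becomes Qd = 1182 − 8(Ps − 55) = 1622 - 8Ps. Setting this equal to supply: 1622 - 8Ps = -138 + 2Ps, so Ps = 176.
Buyers pay Pb = 176 − 55 = 121; Q' = -138 + 2·176 = 214.
The subsidy expands output by 214 − 126 = 88 past the efficient level; on those units the gap between marginal cost and willingness to pay runs from 0 up to 55.
DWL = ½ × 55 × 88 = 2420.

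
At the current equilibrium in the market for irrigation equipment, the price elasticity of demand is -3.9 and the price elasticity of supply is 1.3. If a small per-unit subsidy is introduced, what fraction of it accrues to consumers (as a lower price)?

For a small subsidy around the equilibrium, the benefit split depends on the relative slopes, which at a point are proportional to the elasticities.
Buyer share = εs/(εs + |εd|) = 1.3/(1.3 + 3.9) = 0.25; seller share = |εd|/(εs + |εd|) = 0.75.

Consumer share = 0.25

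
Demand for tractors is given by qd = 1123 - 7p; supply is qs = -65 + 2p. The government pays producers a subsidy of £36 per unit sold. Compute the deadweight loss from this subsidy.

Pre-subsidy: 1123 - 7p = -65 + 2p gives p* = 132, q* = 199.
With the subsidy, sellers receive ps = pb + 36 for each unit, where pb is the price buyers pay.
Supply in terms of pb becomes qs = -65 + 2(pb + 36) = 7 + 2pb. Setting this equal to demand: 1123 - 7pb = 7 + 2pb, so pb = 124.
Sellers receive ps = 124 + 36 = 160; q' = 1123 − 7·124 = 255.
The subsidy expands output by 255 − 199 = 56 past the efficient level; on those units the gap between marginal cost and willingness to pay runs from 0 up to 36.
DWL = ½ × 36 × 56 = 1008.

Deadweight loss = £1008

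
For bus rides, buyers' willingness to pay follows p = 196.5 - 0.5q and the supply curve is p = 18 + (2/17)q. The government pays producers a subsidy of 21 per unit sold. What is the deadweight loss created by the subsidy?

Pre-subsidy: 196.5 - 0.5q = 18 + (2/17)q gives q* = 289 and p* = 52.
With the subsidy, sellers receive ps = pb + 21 for each unit, where pb is the price buyers pay.
On the curves, pb = 196.5 - 0.5q and ps = 18 + (2/17)q; the wedge ps − pb = 21 gives 18 + (2/17)q − (196.5 - 0.5q) = 21, so q' = 323.
Then pb = 196.5 − 0.5·323 = 35 and ps = 18 + (2/17)·323 = 56.
The subsidy expands output by 323 − 289 = 34 past the efficient level; on those units the gap between marginal cost and willingness to pay runs from 0 up to 21.
DWL = ½ × 21 × 34 = 357.

Deadweight loss = 357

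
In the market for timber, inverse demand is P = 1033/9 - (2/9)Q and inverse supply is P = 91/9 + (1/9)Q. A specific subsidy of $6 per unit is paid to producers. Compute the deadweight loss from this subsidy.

Deadweight loss = $54

Pre-subsidy: 1033/9 - (2/9)Q = 91/9 + (1/9)Q gives Q* = 314 and P* = 45.
With the subsidy, sellers receive Ps = Pb + 6 for each unit, where Pb is the price buyers pay.
On the curves, Pb = 1033/9 - (2/9)Q and Ps = 91/9 + (1/9)Q; the wedge Ps − Pb = 6 gives 91/9 + (1/9)Q − (1033/9 - (2/9)Q) = 6, so Q' = 332.
Then Pb = 1033/9 − (2/9)·332 = 41 and Ps = 91/9 + (1/9)·332 = 47.
The subsidy expands output by 332 − 314 = 18 past the efficient level; on those units the gap between marginal cost and willingness to pay runs from 0 up to 6.
DWL = ½ × 6 × 18 = 54.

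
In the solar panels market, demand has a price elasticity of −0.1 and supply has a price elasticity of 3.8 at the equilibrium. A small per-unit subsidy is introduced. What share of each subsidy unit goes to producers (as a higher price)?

Producer share = 1/39

For a small subsidy around the equilibrium, the benefit split depends on the relative slopes, which at a point are proportional to the elasticities.
Buyer share = εs/(εs + |εd|) = 3.8/(3.8 + 0.1) = 38/39; seller share = |εd|/(εs + |εd|) = 1/39.
So producers capture 1/39 of the subsidy.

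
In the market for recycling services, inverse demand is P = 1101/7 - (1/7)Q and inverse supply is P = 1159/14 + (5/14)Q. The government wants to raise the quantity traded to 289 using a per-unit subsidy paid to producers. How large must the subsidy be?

At Q = 289, from the demand curve buyers pay Pb = 1101/7 − (1/7)·289 = 116; from the supply curve sellers need Ps = 1159/14 + (5/14)·289 = 186.
The subsidy must fill the gap: s = Ps − Pb = 186 − 116 = 70.

Required subsidy s = 70 per unit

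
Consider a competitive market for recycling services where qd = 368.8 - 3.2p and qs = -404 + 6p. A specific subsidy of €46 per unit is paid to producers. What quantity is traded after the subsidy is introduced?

q' = 196

Pre-subsidy: 368.8 - 3.2p = -404 + 6p gives p* = 84, q* = 100.
With the subsidy, sellers receive ps = pb + 46 for each unit, where pb is the price buyers pay.
Supply in terms of pb becomes qs = -404 + 6(pb + 46) = -128 + 6pb. Setting this equal to demand: 368.8 - 3.2pb = -128 + 6pb, so pb = 54.
Sellers receive ps = 54 + 46 = 100; q' = 368.8 − 3.2·54 = 196.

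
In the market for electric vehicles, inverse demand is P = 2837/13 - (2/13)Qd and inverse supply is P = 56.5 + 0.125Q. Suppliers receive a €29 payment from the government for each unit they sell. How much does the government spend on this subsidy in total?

Pre-subsidy: 2837/13 - (2/13)Q = 56.5 + 0.125Q gives Q* = 580 and P* = 129.
With the subsidy, sellers receive Ps = Pb + 29 for each unit, where Pb is the price buyers pay.
On the curves, Pb = 2837/13 - (2/13)Q and Ps = 56.5 + 0.125Q; the wedge Ps − Pb = 29 gives 56.5 + 0.125Q − (2837/13 - (2/13)Q) = 29, so Q' = 684.
Then Pb = 2837/13 − (2/13)·684 = 113 and Ps = 56.5 + 0.125·684 = 142.
Government outlay = subsidy × quantity = 29 × 684 = 19836.

Government cost = €19836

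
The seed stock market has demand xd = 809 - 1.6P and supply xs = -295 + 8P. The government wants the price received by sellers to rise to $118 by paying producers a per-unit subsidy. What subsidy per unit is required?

Required subsidy s = $18 per unit

At a seller price of 118, quantity supplied is -295 + 8·118 = 649.
Buyers absorb 649 only when they pay Pb with 809 − 1.6·Pb = 649, i.e. Pb = 100.
s = Ps − Pb = 118 − 100 = 18.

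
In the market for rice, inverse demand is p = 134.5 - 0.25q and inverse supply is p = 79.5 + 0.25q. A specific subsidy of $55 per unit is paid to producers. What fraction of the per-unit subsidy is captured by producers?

Pre-subsidy: 134.5 - 0.25q = 79.5 + 0.25q gives q* = 110 and p* = 107.
With the subsidy, sellers receive ps = pb + 55 for each unit, where pb is the price buyers pay.
On the curves, pb = 134.5 - 0.25q and ps = 79.5 + 0.25q; the wedge ps − pb = 55 gives 79.5 + 0.25q − (134.5 - 0.25q) = 55, so q' = 220.
Then pb = 134.5 − 0.25·220 = 79.5 and ps = 79.5 + 0.25·220 = 134.5.
Buyers' price falls by p* − pb = 107 − 79.5 = 27.5; sellers' price rises by ps − p* = 134.5 − 107 = 27.5.
So producers capture 27.5/55 = 0.5 of each unit of subsidy.

Producer share = 0.5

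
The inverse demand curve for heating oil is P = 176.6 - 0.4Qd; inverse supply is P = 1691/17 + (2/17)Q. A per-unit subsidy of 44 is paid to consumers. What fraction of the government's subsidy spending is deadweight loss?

Pre-subsidy: 176.6 - 0.4Q = 1691/17 + (2/17)Q gives Q* = 149 and P* = 117.
With the rebate, buyers effectively pay Pb = Ps − 44, where Ps is the price sellers receive.
On the curves, Pb = 176.6 - 0.4Q and Ps = 1691/17 + (2/17)Q; the wedge Ps − Pb = 44 gives 1691/17 + (2/17)Q − (176.6 - 0.4Q) = 44, so Q' = 234.
Then Pb = 176.6 − 0.4·234 = 83 and Ps = 1691/17 + (2/17)·234 = 127.
ΔCS = ½(149 + 234)(117 − 83) = 6511; ΔPS = ½(149 + 234)(127 − 117) = 1915.
Government spending = 44 × 234 = 10296.
DWL = ½ × 44 × (234 − 149) = 1870; fraction = 1870 / 10296 = 85/468.

DWL / government spending = 85/468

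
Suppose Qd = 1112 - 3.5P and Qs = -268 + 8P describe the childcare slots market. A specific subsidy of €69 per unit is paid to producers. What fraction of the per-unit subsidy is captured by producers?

Producer share = 7/23

Pre-subsidy: 1112 - 3.5P = -268 + 8P gives P* = 120, Q* = 692.
With the subsidy, sellers receive Ps = Pb + 69 for each unit, where Pb is the price buyers pay.
Supply in terms of Pb becomes Qs = -268 + 8(Pb + 69) = 284 + 8Pb. Setting this equal to demand: 1112 - 3.5Pb = 284 + 8Pb, so Pb = 72.
Sellers receive Ps = 72 + 69 = 141; Q' = 1112 − 3.5·72 = 860.
Buyers' price falls by P* − Pb = 120 − 72 = 48; sellers' price rises by Ps − P* = 141 − 120 = 21.
So producers capture 21/69 = 7/23 of each unit of subsidy.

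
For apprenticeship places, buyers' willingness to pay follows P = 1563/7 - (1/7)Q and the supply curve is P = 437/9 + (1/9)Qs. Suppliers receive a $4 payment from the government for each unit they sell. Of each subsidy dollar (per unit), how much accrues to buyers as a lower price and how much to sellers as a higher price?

Buyers gain $2.25 per unit; sellers gain $1.75 per unit

Pre-subsidy: 1563/7 - (1/7)Q = 437/9 + (1/9)Q gives Q* = 688 and P* = 125.
With the subsidy, sellers receive Ps = Pb + 4 for each unit, where Pb is the price buyers pay.
On the curves, Pb = 1563/7 - (1/7)Q and Ps = 437/9 + (1/9)Q; the wedge Ps − Pb = 4 gives 437/9 + (1/9)Q − (1563/7 - (1/7)Q) = 4, so Q' = 703.75.
Then Pb = 1563/7 − (1/7)·703.75 = 122.75 and Ps = 437/9 + (1/9)·703.75 = 126.75.
Buyers' price falls by P* − Pb = 125 − 122.75 = 2.25; sellers' price rises by Ps − P* = 126.75 − 125 = 1.75.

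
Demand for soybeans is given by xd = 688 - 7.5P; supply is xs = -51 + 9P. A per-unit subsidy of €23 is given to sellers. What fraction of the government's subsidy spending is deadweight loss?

DWL / government spending = 345/3272

Pre-subsidy: 688 - 7.5P = -51 + 9P gives P* = 1478/33, x* = 3873/11.
With the subsidy, sellers receive Ps = Pb + 23 for each unit, where Pb is the price buyers pay.
Supply in terms of Pb becomes xs = -51 + 9(Pb + 23) = 156 + 9Pb. Setting this equal to demand: 688 - 7.5Pb = 156 + 9Pb, so Pb = 1064/33.
Sellers receive Ps = 1064/33 + 23 = 1823/33; x' = 688 − 7.5·(1064/33) = 4908/11.
ΔCS = ½(3873/11 + 4908/11)(1478/33 − 1064/33) = 605889/121; ΔPS = ½(3873/11 + 4908/11)(1823/33 − 1478/33) = 1009815/242.
Government spending = 23 × 4908/11 = 112884/11.
DWL = ½ × 23 × (4908/11 − 3873/11) = 23805/22; fraction = (23805/22) / (112884/11) = 345/3272.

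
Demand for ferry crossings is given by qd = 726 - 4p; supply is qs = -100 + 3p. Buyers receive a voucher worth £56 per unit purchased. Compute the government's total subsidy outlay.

Pre-subsidy: 726 - 4p = -100 + 3p gives p* = 118, q* = 254.
With the rebate, buyers effectively pay pb = ps − 56, where ps is the price sellers receive.
Demand in terms of ps becomes qd = 726 − 4(ps − 56) = 950 - 4ps. Setting this equal to supply: 950 - 4ps = -100 + 3ps, so ps = 150.
Buyers pay pb = 150 − 56 = 94; q' = -100 + 3·150 = 350.
Government outlay = subsidy × quantity = 56 × 350 = 19600.

Government cost = £19600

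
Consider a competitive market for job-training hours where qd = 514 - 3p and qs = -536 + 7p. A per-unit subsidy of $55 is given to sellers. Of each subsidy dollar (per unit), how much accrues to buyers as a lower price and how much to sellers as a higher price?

Buyers gain $38.5 per unit; sellers gain $16.5 per unit

Pre-subsidy: 514 - 3p = -536 + 7p gives p* = 105, q* = 199.
With the subsidy, sellers receive ps = pb + 55 for each unit, where pb is the price buyers pay.
Supply in terms of pb becomes qs = -536 + 7(pb + 55) = -151 + 7pb. Setting this equal to demand: 514 - 3pb = -151 + 7pb, so pb = 66.5.
Sellers receive ps = 66.5 + 55 = 121.5; q' = 514 − 3·66.5 = 314.5.
Buyers' price falls by p* − pb = 105 − 66.5 = 38.5; sellers' price rises by ps − p* = 121.5 − 105 = 16.5.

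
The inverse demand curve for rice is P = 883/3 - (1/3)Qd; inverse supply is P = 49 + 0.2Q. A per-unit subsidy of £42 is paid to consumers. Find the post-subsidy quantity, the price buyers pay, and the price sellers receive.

Pre-subsidy: 883/3 - (1/3)Q = 49 + 0.2Q gives Q* = 460 and P* = 141.
With the rebate, buyers effectively pay Pb = Ps − 42, where Ps is the price sellers receive.
On the curves, Pb = 883/3 - (1/3)Q and Ps = 49 + 0.2Q; the wedge Ps − Pb = 42 gives 49 + 0.2Q − (883/3 - (1/3)Q) = 42, so Q' = 538.75.
Then Pb = 883/3 − (1/3)·538.75 = 114.75 and Ps = 49 + 0.2·538.75 = 156.75.

Q' = 538.75; buyers pay £114.75; sellers receive £156.75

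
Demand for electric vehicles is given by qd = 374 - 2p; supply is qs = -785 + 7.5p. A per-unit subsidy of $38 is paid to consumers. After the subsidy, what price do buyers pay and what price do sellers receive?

Pre-subsidy: 374 - 2p = -785 + 7.5p gives p* = 122, q* = 130.
With the rebate, buyers effectively pay pb = ps − 38, where ps is the price sellers receive.
Demand in terms of ps becomes qd = 374 − 2(ps − 38) = 450 - 2ps. Setting this equal to supply: 450 - 2ps = -785 + 7.5ps, so ps = 130.
Buyers pay pb = 130 − 38 = 92; q' = -785 + 7.5·130 = 190.

Buyers pay $92; sellers receive $130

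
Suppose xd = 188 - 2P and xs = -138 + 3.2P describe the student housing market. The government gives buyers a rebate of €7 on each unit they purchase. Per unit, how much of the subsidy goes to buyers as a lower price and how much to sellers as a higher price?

Buyers gain 56/13 per unit; sellers gain 35/13 per unit

Pre-subsidy: 188 - 2P = -138 + 3.2P gives P* = 815/13, x* = 814/13.
With the rebate, buyers effectively pay Pb = Ps − 7, where Ps is the price sellers receive.
Demand in terms of Ps becomes xd = 188 − 2(Ps − 7) = 202 - 2Ps. Setting this equal to supply: 202 - 2Ps = -138 + 3.2Ps, so Ps = 850/13.
Buyers pay Pb = 850/13 − 7 = 759/13; x' = -138 + 3.2·(850/13) = 926/13.
Buyers' price falls by P* − Pb = 815/13 − 759/13 = 56/13; sellers' price rises by Ps − P* = 850/13 − 815/13 = 35/13.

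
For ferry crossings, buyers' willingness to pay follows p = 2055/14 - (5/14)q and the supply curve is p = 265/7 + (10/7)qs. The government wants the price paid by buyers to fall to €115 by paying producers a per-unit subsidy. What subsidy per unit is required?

Required subsidy s = €50 per unit

At a buyer price of 115, quantity demanded is 411 − 2.8·115 = 89.
Sellers supply 89 only when they receive ps = 265/7 + (10/7)·89 = 165.
s = ps − pb = 165 − 115 = 50.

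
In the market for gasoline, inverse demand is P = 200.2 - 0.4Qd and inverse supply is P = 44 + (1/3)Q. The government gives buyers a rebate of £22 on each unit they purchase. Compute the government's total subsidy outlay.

Pre-subsidy: 200.2 - 0.4Q = 44 + (1/3)Q gives Q* = 213 and P* = 115.
With the rebate, buyers effectively pay Pb = Ps − 22, where Ps is the price sellers receive.
On the curves, Pb = 200.2 - 0.4Q and Ps = 44 + (1/3)Q; the wedge Ps − Pb = 22 gives 44 + (1/3)Q − (200.2 - 0.4Q) = 22, so Q' = 243.
Then Pb = 200.2 − 0.4·243 = 103 and Ps = 44 + (1/3)·243 = 125.
Government outlay = subsidy × quantity = 22 × 243 = 5346.

Government cost = £5346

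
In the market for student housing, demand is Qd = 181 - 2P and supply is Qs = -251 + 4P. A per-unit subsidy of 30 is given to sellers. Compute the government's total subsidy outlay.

Pre-subsidy: 181 - 2P = -251 + 4P gives P* = 72, Q* = 37.
With the subsidy, sellers receive Ps = Pb + 30 for each unit, where Pb is the price buyers pay.
Supply in terms of Pb becomes Qs = -251 + 4(Pb + 30) = -131 + 4Pb. Setting this equal to demand: 181 - 2Pb = -131 + 4Pb, so Pb = 52.
Sellers receive Ps = 52 + 30 = 82; Q' = 181 − 2·52 = 77.
Government outlay = subsidy × quantity = 30 × 77 = 2310.

Government cost = 2310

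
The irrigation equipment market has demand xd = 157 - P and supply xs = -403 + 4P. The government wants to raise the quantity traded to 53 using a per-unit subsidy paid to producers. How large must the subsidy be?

Required subsidy s = 10 per unit

At x = 53, invert demand for the buyer price: Pb = (157 − 53)/1 = 104; invert supply for the seller price: Ps = (53 − (-403))/4 = 114.
The subsidy must fill the gap: s = Ps − Pb = 114 − 104 = 10.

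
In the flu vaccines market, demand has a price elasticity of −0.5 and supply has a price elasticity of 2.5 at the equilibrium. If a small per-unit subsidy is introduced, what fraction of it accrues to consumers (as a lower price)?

Consumer share = 5/6

For a small subsidy around the equilibrium, the benefit split depends on the relative slopes, which at a point are proportional to the elasticities.
Buyer share = εs/(εs + |εd|) = 2.5/(2.5 + 0.5) = 5/6; seller share = |εd|/(εs + |εd|) = 1/6.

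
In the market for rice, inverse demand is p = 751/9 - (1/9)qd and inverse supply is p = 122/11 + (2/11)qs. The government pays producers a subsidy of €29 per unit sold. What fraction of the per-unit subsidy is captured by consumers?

Consumer share = 11/29

Pre-subsidy: 751/9 - (1/9)q = 122/11 + (2/11)q gives q* = 247 and p* = 56.
With the subsidy, sellers receive ps = pb + 29 for each unit, where pb is the price buyers pay.
On the curves, pb = 751/9 - (1/9)q and ps = 122/11 + (2/11)q; the wedge ps − pb = 29 gives 122/11 + (2/11)q − (751/9 - (1/9)q) = 29, so q' = 346.
Then pb = 751/9 − (1/9)·346 = 45 and ps = 122/11 + (2/11)·346 = 74.
Buyers' price falls by p* − pb = 56 − 45 = 11; sellers' price rises by ps − p* = 74 − 56 = 18.
So consumers capture 11/29 = 11/29 of each unit of subsidy.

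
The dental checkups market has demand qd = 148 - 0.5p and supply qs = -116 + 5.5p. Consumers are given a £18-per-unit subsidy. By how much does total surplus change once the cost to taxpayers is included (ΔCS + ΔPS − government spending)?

Pre-subsidy: 148 - 0.5p = -116 + 5.5p gives p* = 44, q* = 126.
With the rebate, buyers effectively pay pb = ps − 18, where ps is the price sellers receive.
Demand in terms of ps becomes qd = 148 − 0.5(ps − 18) = 157 - 0.5ps. Setting this equal to supply: 157 - 0.5ps = -116 + 5.5ps, so ps = 45.5.
Buyers pay pb = 45.5 − 18 = 27.5; q' = -116 + 5.5·45.5 = 134.25.
ΔCS = ½(126 + 134.25)(44 − 27.5) = 2147.0625; ΔPS = ½(126 + 134.25)(45.5 − 44) = 195.1875.
Government spending = 18 × 134.25 = 2416.5.
Net change = 2147.0625 + 195.1875 − 2416.5 = -74.25. The loss equals the DWL triangle ½·18·8.25.

Net change in total surplus = -£74.25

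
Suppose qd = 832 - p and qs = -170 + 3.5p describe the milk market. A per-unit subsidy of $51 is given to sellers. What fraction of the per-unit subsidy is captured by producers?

Producer share = 2/9

Pre-subsidy: 832 - p = -170 + 3.5p gives p* = 668/3, q* = 1828/3.
With the subsidy, sellers receive ps = pb + 51 for each unit, where pb is the price buyers pay.
Supply in terms of pb becomes qs = -170 + 3.5(pb + 51) = 8.5 + 3.5pb. Setting this equal to demand: 832 - pb = 8.5 + 3.5pb, so pb = 183.
Sellers receive ps = 183 + 51 = 234; q' = 832 − 1·183 = 649.
Buyers' price falls by p* − pb = 668/3 − 183 = 119/3; sellers' price rises by ps − p* = 234 − 668/3 = 34/3.
So producers capture (34/3)/51 = 2/9 of each unit of subsidy.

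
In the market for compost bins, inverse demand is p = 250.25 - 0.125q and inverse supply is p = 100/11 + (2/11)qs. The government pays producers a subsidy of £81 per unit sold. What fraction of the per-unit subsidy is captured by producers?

Producer share = 16/27

Pre-subsidy: 250.25 - 0.125q = 100/11 + (2/11)q gives q* = 786 and p* = 152.
With the subsidy, sellers receive ps = pb + 81 for each unit, where pb is the price buyers pay.
On the curves, pb = 250.25 - 0.125q and ps = 100/11 + (2/11)q; the wedge ps − pb = 81 gives 100/11 + (2/11)q − (250.25 - 0.125q) = 81, so q' = 1050.
Then pb = 250.25 − 0.125·1050 = 119 and ps = 100/11 + (2/11)·1050 = 200.
Buyers' price falls by p* − pb = 152 − 119 = 33; sellers' price rises by ps − p* = 200 − 152 = 48.
So producers capture 48/81 = 16/27 of each unit of subsidy.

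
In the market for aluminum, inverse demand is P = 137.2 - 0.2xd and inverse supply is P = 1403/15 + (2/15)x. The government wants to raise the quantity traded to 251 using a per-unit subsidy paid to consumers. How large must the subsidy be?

Required subsidy s = 40 per unit

At x = 251, from the demand curve buyers pay Pb = 137.2 − 0.2·251 = 87; from the supply curve sellers need Ps = 1403/15 + (2/15)·251 = 127.
The subsidy must fill the gap: s = Ps − Pb = 127 − 87 = 40.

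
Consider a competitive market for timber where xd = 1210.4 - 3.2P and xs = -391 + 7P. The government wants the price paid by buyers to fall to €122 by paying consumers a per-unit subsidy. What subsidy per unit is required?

Required subsidy s = €51 per unit

At a buyer price of 122, quantity demanded is 1210.4 − 3.2·122 = 820.
Sellers supply 820 only when they receive Ps with -391 + 7·Ps = 820, i.e. Ps = 173.
s = Ps − Pb = 173 − 122 = 51.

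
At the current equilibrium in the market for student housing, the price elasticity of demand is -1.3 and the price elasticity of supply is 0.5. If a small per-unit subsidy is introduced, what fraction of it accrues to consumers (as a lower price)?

Consumer share = 5/18

For a small subsidy around the equilibrium, the benefit split depends on the relative slopes, which at a point are proportional to the elasticities.
Buyer share = εs/(εs + |εd|) = 0.5/(0.5 + 1.3) = 5/18; seller share = |εd|/(εs + |εd|) = 13/18.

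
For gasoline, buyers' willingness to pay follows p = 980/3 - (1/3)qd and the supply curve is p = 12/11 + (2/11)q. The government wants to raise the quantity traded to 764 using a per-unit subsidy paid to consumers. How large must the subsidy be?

Required subsidy s = 68 per unit

At q = 764, from the demand curve buyers pay pb = 980/3 − (1/3)·764 = 72; from the supply curve sellers need ps = 12/11 + (2/11)·764 = 140.
The subsidy must fill the gap: s = ps − pb = 140 − 72 = 68.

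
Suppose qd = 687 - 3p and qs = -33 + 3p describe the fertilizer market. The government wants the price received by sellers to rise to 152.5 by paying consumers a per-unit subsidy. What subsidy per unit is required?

Required subsidy s = 65 per unit

At a seller price of 152.5, quantity supplied is -33 + 3·152.5 = 424.5.
Buyers absorb 424.5 only when they pay pb with 687 − 3·pb = 424.5, i.e. pb = 87.5.
s = ps − pb = 152.5 − 87.5 = 65.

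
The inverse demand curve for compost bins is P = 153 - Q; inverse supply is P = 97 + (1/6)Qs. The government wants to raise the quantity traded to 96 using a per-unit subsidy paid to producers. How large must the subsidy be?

At Q = 96, from the demand curve buyers pay Pb = 153 − 1·96 = 57; from the supply curve sellers need Ps = 97 + (1/6)·96 = 113.
The subsidy must fill the gap: s = Ps − Pb = 113 − 57 = 56.

Required subsidy s = 56 per unit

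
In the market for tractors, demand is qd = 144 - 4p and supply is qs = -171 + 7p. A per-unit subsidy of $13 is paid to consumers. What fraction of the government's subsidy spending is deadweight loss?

DWL / government spending = 91/344

Pre-subsidy: 144 - 4p = -171 + 7p gives p* = 315/11, q* = 324/11.
With the rebate, buyers effectively pay pb = ps − 13, where ps is the price sellers receive.
Demand in terms of ps becomes qd = 144 − 4(ps − 13) = 196 - 4ps. Setting this equal to supply: 196 - 4ps = -171 + 7ps, so ps = 367/11.
Buyers pay pb = 367/11 − 13 = 224/11; q' = -171 + 7·(367/11) = 688/11.
ΔCS = ½(324/11 + 688/11)(315/11 − 224/11) = 4186/11; ΔPS = ½(324/11 + 688/11)(367/11 − 315/11) = 2392/11.
Government spending = 13 × 688/11 = 8944/11.
DWL = ½ × 13 × (688/11 − 324/11) = 2366/11; fraction = (2366/11) / (8944/11) = 91/344.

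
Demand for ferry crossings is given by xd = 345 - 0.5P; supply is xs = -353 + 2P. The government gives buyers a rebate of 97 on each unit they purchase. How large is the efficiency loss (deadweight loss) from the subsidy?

Deadweight loss = 1881.8

Pre-subsidy: 345 - 0.5P = -353 + 2P gives P* = 279.2, x* = 205.4.
With the rebate, buyers effectively pay Pb = Ps − 97, where Ps is the price sellers receive.
Demand in terms of Ps becomes xd = 345 − 0.5(Ps − 97) = 393.5 - 0.5Ps. Setting this equal to supply: 393.5 - 0.5Ps = -353 + 2Ps, so Ps = 298.6.
Buyers pay Pb = 298.6 − 97 = 201.6; x' = -353 + 2·298.6 = 244.2.
The subsidy expands output by 244.2 − 205.4 = 38.8 past the efficient level; on those units the gap between marginal cost and willingness to pay runs from 0 up to 97.
DWL = ½ × 97 × 38.8 = 1881.8.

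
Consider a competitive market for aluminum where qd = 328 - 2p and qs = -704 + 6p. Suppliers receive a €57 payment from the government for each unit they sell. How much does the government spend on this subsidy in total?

Pre-subsidy: 328 - 2p = -704 + 6p gives p* = 129, q* = 70.
With the subsidy, sellers receive ps = pb + 57 for each unit, where pb is the price buyers pay.
Supply in terms of pb becomes qs = -704 + 6(pb + 57) = -362 + 6pb. Setting this equal to demand: 328 - 2pb = -362 + 6pb, so pb = 86.25.
Sellers receive ps = 86.25 + 57 = 143.25; q' = 328 − 2·86.25 = 155.5.
Government outlay = subsidy × quantity = 57 × 155.5 = 8863.5.

Government cost = €8863.5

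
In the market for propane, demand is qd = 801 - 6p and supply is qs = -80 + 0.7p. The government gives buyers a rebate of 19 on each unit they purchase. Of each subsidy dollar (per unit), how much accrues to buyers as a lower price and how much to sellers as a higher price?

Pre-subsidy: 801 - 6p = -80 + 0.7p gives p* = 8810/67, q* = 807/67.
With the rebate, buyers effectively pay pb = ps − 19, where ps is the price sellers receive.
Demand in terms of ps becomes qd = 801 − 6(ps − 19) = 915 - 6ps. Setting this equal to supply: 915 - 6ps = -80 + 0.7ps, so ps = 9950/67.
Buyers pay pb = 9950/67 − 19 = 8677/67; q' = -80 + 0.7·(9950/67) = 1605/67.
Buyers' price falls by p* − pb = 8810/67 − 8677/67 = 133/67; sellers' price rises by ps − p* = 9950/67 − 8810/67 = 1140/67.

Buyers gain 133/67 per unit; sellers gain 1140/67 per unit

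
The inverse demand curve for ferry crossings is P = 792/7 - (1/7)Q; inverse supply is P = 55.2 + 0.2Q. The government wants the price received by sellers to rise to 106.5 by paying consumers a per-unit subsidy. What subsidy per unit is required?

At a seller price of 106.5, quantity supplied is -276 + 5·106.5 = 256.5.
Buyers absorb 256.5 only when they pay Pb = 792/7 − (1/7)·256.5 = 76.5.
s = Ps − Pb = 106.5 − 76.5 = 30.

Required subsidy s = 30 per unit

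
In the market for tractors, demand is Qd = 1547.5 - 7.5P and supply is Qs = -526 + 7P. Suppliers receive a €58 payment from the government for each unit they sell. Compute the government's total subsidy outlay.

Pre-subsidy: 1547.5 - 7.5P = -526 + 7P gives P* = 143, Q* = 475.
With the subsidy, sellers receive Ps = Pb + 58 for each unit, where Pb is the price buyers pay.
Supply in terms of Pb becomes Qs = -526 + 7(Pb + 58) = -120 + 7Pb. Setting this equal to demand: 1547.5 - 7.5Pb = -120 + 7Pb, so Pb = 115.
Sellers receive Ps = 115 + 58 = 173; Q' = 1547.5 − 7.5·115 = 685.
Government outlay = subsidy × quantity = 58 × 685 = 39730.

Government cost = €39730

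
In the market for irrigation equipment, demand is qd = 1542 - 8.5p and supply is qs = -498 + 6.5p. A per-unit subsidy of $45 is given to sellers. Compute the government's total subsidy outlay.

Government cost = $24828.75

Pre-subsidy: 1542 - 8.5p = -498 + 6.5p gives p* = 136, q* = 386.
With the subsidy, sellers receive ps = pb + 45 for each unit, where pb is the price buyers pay.
Supply in terms of pb becomes qs = -498 + 6.5(pb + 45) = -205.5 + 6.5pb. Setting this equal to demand: 1542 - 8.5pb = -205.5 + 6.5pb, so pb = 116.5.
Sellers receive ps = 116.5 + 45 = 161.5; q' = 1542 − 8.5·116.5 = 551.75.
Government outlay = subsidy × quantity = 45 × 551.75 = 24828.75.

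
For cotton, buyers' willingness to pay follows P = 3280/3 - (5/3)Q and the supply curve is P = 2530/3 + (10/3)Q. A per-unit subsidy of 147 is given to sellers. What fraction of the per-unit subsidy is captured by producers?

Pre-subsidy: 3280/3 - (5/3)Q = 2530/3 + (10/3)Q gives Q* = 50 and P* = 1010.
With the subsidy, sellers receive Ps = Pb + 147 for each unit, where Pb is the price buyers pay.
On the curves, Pb = 3280/3 - (5/3)Q and Ps = 2530/3 + (10/3)Q; the wedge Ps − Pb = 147 gives 2530/3 + (10/3)Q − (3280/3 - (5/3)Q) = 147, so Q' = 79.4.
Then Pb = 3280/3 − (5/3)·79.4 = 961 and Ps = 2530/3 + (10/3)·79.4 = 1108.
Buyers' price falls by P* − Pb = 1010 − 961 = 49; sellers' price rises by Ps − P* = 1108 − 1010 = 98.
So producers capture 98/147 = 2/3 of each unit of subsidy.

Producer share = 2/3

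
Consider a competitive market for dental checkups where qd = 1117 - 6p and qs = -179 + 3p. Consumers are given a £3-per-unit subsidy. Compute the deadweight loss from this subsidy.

Deadweight loss = £9

Pre-subsidy: 1117 - 6p = -179 + 3p gives p* = 144, q* = 253.
With the rebate, buyers effectively pay pb = ps − 3, where ps is the price sellers receive.
Demand in terms of ps becomes qd = 1117 − 6(ps − 3) = 1135 - 6ps. Setting this equal to supply: 1135 - 6ps = -179 + 3ps, so ps = 146.
Buyers pay pb = 146 − 3 = 143; q' = -179 + 3·146 = 259.
The subsidy expands output by 259 − 253 = 6 past the efficient level; on those units the gap between marginal cost and willingness to pay runs from 0 up to 3.
DWL = ½ × 3 × 6 = 9.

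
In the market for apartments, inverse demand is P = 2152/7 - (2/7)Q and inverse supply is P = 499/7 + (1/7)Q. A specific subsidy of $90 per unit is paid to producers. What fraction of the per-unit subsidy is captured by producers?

Pre-subsidy: 2152/7 - (2/7)Q = 499/7 + (1/7)Q gives Q* = 551 and P* = 150.
With the subsidy, sellers receive Ps = Pb + 90 for each unit, where Pb is the price buyers pay.
On the curves, Pb = 2152/7 - (2/7)Q and Ps = 499/7 + (1/7)Q; the wedge Ps − Pb = 90 gives 499/7 + (1/7)Q − (2152/7 - (2/7)Q) = 90, so Q' = 761.
Then Pb = 2152/7 − (2/7)·761 = 90 and Ps = 499/7 + (1/7)·761 = 180.
Buyers' price falls by P* − Pb = 150 − 90 = 60; sellers' price rises by Ps − P* = 180 − 150 = 30.
So producers capture 30/90 = 1/3 of each unit of subsidy.

Producer share = 1/3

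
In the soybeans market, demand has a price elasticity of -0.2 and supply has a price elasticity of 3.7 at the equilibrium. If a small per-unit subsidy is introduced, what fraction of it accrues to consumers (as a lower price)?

For a small subsidy around the equilibrium, the benefit split depends on the relative slopes, which at a point are proportional to the elasticities.
Buyer share = εs/(εs + |εd|) = 3.7/(3.7 + 0.2) = 37/39; seller share = |εd|/(εs + |εd|) = 2/39.

Consumer share = 37/39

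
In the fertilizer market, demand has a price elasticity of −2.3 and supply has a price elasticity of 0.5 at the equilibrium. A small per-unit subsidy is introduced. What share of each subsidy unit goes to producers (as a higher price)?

For a small subsidy around the equilibrium, the benefit split depends on the relative slopes, which at a point are proportional to the elasticities.
Buyer share = εs/(εs + |εd|) = 0.5/(0.5 + 2.3) = 5/28; seller share = |εd|/(εs + |εd|) = 23/28.
So producers capture 23/28 of the subsidy.

Producer share = 23/28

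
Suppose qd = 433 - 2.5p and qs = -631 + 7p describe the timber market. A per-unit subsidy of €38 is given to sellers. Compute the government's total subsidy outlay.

Government cost = €8474

Pre-subsidy: 433 - 2.5p = -631 + 7p gives p* = 112, q* = 153.
With the subsidy, sellers receive ps = pb + 38 for each unit, where pb is the price buyers pay.
Supply in terms of pb becomes qs = -631 + 7(pb + 38) = -365 + 7pb. Setting this equal to demand: 433 - 2.5pb = -365 + 7pb, so pb = 84.
Sellers receive ps = 84 + 38 = 122; q' = 433 − 2.5·84 = 223.
Government outlay = subsidy × quantity = 38 × 223 = 8474.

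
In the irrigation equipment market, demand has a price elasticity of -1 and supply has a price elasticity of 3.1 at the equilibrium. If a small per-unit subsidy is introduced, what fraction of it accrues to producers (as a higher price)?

For a small subsidy around the equilibrium, the benefit split depends on the relative slopes, which at a point are proportional to the elasticities.
Buyer share = εs/(εs + |εd|) = 3.1/(3.1 + 1) = 31/41; seller share = |εd|/(εs + |εd|) = 10/41.
So producers capture 10/41 of the subsidy.

Producer share = 10/41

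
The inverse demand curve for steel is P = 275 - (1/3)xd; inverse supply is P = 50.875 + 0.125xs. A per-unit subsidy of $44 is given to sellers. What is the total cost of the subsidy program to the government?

Pre-subsidy: 275 - (1/3)x = 50.875 + 0.125x gives x* = 489 and P* = 112.
With the subsidy, sellers receive Ps = Pb + 44 for each unit, where Pb is the price buyers pay.
On the curves, Pb = 275 - (1/3)x and Ps = 50.875 + 0.125x; the wedge Ps − Pb = 44 gives 50.875 + 0.125x − (275 - (1/3)x) = 44, so x' = 585.
Then Pb = 275 − (1/3)·585 = 80 and Ps = 50.875 + 0.125·585 = 124.
Government outlay = subsidy × quantity = 44 × 585 = 25740.

Government cost = $25740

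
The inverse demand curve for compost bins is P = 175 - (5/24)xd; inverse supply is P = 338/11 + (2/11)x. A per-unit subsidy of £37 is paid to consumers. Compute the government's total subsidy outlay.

Government cost = 1770672/103

Pre-subsidy: 175 - (5/24)x = 338/11 + (2/11)x gives x* = 38088/103 and P* = 10090/103.
With the rebate, buyers effectively pay Pb = Ps − 37, where Ps is the price sellers receive.
On the curves, Pb = 175 - (5/24)x and Ps = 338/11 + (2/11)x; the wedge Ps − Pb = 37 gives 338/11 + (2/11)x − (175 - (5/24)x) = 37, so x' = 47856/103.
Then Pb = 175 − (5/24)·(47856/103) = 8055/103 and Ps = 338/11 + (2/11)·(47856/103) = 11866/103.
Government outlay = subsidy × quantity = 37 × 47856/103 = 1770672/103.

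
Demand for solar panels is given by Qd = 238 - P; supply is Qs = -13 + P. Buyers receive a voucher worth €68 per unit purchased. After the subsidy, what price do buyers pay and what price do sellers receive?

Buyers pay €91.5; sellers receive €159.5

Pre-subsidy: 238 - P = -13 + P gives P* = 125.5, Q* = 112.5.
With the rebate, buyers effectively pay Pb = Ps − 68, where Ps is the price sellers receive.
Demand in terms of Ps becomes Qd = 238 − 1(Ps − 68) = 306 - Ps. Setting this equal to supply: 306 - Ps = -13 + Ps, so Ps = 159.5.
Buyers pay Pb = 159.5 − 68 = 91.5; Q' = -13 + 1·159.5 = 146.5.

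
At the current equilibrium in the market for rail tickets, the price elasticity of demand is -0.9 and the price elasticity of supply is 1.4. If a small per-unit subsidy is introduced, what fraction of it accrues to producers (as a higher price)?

For a small subsidy around the equilibrium, the benefit split depends on the relative slopes, which at a point are proportional to the elasticities.
Buyer share = εs/(εs + |εd|) = 1.4/(1.4 + 0.9) = 14/23; seller share = |εd|/(εs + |εd|) = 9/23.
So producers capture 9/23 of the subsidy.

Producer share = 9/23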